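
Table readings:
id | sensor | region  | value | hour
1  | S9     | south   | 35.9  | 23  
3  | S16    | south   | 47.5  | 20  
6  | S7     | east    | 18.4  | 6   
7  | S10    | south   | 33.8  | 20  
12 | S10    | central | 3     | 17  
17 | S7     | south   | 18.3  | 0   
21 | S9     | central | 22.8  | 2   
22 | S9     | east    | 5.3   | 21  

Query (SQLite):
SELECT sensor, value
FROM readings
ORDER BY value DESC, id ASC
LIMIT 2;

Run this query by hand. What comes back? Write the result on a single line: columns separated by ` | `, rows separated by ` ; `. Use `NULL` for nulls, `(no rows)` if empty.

S16 | 47.5 ; S9 | 35.9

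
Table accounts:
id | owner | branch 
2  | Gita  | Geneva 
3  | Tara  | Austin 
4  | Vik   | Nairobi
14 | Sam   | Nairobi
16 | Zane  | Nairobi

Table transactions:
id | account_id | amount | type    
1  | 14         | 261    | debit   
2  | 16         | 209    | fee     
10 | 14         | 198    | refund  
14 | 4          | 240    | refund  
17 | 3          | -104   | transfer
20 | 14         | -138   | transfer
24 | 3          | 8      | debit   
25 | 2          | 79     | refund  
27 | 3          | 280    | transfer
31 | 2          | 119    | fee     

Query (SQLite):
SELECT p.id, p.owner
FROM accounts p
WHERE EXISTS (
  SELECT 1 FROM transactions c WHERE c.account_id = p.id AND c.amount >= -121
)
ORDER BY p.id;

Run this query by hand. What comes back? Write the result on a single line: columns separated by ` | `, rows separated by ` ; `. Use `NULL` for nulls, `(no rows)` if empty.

2 | Gita ; 3 | Tara ; 4 | Vik ; 14 | Sam ; 16 | Zane

For each accounts row, check whether any transactions with matching account_id has amount >= -121.
Keep rows where that is true.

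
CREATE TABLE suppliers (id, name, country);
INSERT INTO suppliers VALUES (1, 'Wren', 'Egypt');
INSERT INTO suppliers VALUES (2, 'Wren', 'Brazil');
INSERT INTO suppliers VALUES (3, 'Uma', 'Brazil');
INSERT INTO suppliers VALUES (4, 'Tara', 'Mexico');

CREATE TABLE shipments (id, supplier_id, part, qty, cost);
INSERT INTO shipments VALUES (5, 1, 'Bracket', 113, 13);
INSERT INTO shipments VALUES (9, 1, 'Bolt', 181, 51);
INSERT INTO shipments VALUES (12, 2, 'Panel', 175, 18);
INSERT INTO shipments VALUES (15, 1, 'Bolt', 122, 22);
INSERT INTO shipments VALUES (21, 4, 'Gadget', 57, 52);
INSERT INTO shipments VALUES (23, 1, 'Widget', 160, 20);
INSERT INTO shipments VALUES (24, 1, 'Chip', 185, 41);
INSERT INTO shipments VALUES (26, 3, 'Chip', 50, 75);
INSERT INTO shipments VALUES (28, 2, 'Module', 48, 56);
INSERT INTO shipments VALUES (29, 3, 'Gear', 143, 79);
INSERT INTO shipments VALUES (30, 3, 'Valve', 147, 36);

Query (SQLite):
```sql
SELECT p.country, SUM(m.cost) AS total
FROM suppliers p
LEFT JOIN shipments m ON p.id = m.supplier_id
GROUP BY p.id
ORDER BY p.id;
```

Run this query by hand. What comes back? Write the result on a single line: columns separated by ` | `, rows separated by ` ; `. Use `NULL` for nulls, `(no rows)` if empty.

LEFT JOIN keeps every suppliers row; unmatched ones get NULL for shipments columns.
Group by suppliers.id and compute SUM(m.cost). SUM over an all-NULL group is NULL.
  1: ids {5, 9, 15, 23, 24} → SUM(m.cost)=147
  2: ids {12, 28} → SUM(m.cost)=74
  3: ids {26, 29, 30} → SUM(m.cost)=190
  4: ids {21} → SUM(m.cost)=52

Egypt | 147 ; Brazil | 74 ; Brazil | 190 ; Mexico | 52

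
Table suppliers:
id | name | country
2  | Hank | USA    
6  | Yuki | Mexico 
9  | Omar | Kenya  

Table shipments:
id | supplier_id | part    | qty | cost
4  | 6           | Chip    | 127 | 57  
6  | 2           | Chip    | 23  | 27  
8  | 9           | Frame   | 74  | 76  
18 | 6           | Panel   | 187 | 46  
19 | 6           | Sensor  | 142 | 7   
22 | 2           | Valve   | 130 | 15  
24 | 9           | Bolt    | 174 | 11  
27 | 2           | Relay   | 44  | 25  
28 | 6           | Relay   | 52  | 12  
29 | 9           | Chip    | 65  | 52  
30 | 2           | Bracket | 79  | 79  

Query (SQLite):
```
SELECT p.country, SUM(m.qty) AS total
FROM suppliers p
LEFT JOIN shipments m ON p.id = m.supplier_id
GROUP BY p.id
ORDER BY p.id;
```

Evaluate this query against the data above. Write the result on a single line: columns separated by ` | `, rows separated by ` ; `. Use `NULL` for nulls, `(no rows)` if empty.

LEFT JOIN keeps every suppliers row; unmatched ones get NULL for shipments columns.
Group by suppliers.id and compute SUM(m.qty). SUM over an all-NULL group is NULL.
  2: ids {6, 22, 27, 30} → SUM(m.qty)=276
  6: ids {4, 18, 19, 28} → SUM(m.qty)=508
  9: ids {8, 24, 29} → SUM(m.qty)=313

USA | 276 ; Mexico | 508 ; Kenya | 313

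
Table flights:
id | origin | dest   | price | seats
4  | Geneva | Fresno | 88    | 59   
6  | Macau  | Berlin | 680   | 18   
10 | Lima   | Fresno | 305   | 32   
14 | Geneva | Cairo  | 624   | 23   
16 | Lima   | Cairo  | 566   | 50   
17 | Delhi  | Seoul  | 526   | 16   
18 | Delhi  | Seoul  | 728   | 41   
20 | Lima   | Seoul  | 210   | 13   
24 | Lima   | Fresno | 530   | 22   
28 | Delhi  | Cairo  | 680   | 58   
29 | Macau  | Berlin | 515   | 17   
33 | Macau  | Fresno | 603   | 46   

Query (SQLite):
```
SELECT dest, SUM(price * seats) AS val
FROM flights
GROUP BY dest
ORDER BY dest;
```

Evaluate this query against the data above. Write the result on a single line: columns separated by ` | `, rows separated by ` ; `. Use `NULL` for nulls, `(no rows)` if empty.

Berlin | 20995 ; Cairo | 82092 ; Fresno | 54350 ; Seoul | 40994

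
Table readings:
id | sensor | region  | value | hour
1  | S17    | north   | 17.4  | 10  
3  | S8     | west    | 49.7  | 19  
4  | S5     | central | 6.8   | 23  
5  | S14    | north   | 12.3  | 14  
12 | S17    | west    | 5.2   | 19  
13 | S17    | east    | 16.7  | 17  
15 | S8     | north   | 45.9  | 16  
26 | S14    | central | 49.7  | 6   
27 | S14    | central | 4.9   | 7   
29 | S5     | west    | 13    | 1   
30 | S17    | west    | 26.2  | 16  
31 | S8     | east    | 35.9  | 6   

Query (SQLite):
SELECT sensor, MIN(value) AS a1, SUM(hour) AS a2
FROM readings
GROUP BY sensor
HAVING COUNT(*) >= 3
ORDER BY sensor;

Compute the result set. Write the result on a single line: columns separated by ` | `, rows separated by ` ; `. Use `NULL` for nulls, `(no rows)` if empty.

S14 | 4.9 | 27 ; S17 | 5.2 | 62 ; S8 | 35.9 | 41

Group readings by sensor.
Per group compute: MIN(value), SUM(hour).
HAVING: drop groups with fewer than 3 rows.
  S14: ids {5, 26, 27} → MIN(value)=4.9, SUM(hour)=27
  S17: ids {1, 12, 13, 30} → MIN(value)=5.2, SUM(hour)=62
  S5: ids {4, 29} → MIN(value)=6.8, SUM(hour)=24
  S8: ids {3, 15, 31} → MIN(value)=35.9, SUM(hour)=41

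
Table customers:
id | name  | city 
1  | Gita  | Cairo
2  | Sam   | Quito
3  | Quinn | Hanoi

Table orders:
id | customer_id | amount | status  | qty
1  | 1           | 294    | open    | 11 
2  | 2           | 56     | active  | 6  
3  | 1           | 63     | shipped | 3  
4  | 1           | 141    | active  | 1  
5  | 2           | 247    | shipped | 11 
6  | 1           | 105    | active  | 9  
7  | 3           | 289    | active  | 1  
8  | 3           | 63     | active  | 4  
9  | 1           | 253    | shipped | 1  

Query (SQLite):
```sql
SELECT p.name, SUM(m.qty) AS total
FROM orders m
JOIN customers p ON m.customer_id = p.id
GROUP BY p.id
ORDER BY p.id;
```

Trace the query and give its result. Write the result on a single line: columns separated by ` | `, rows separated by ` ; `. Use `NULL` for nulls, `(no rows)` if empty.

Join each orders row to its customers via customer_id.
Group joined rows by customers.id; compute SUM(m.qty) per group.
  1: ids {1, 3, 4, 6, 9} → SUM(m.qty)=25
  2: ids {2, 5} → SUM(m.qty)=17
  3: ids {7, 8} → SUM(m.qty)=5

Gita | 25 ; Sam | 17 ; Quinn | 5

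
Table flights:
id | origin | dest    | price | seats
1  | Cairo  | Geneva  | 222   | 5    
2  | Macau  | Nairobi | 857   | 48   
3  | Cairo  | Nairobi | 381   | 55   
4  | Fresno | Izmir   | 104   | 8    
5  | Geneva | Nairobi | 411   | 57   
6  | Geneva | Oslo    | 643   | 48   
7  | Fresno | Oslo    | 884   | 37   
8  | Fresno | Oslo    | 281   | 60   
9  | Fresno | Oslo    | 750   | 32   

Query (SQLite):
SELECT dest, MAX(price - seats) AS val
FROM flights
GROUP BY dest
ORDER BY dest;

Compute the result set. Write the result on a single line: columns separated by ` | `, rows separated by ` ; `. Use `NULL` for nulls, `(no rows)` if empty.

Geneva | 217 ; Izmir | 96 ; Nairobi | 809 ; Oslo | 847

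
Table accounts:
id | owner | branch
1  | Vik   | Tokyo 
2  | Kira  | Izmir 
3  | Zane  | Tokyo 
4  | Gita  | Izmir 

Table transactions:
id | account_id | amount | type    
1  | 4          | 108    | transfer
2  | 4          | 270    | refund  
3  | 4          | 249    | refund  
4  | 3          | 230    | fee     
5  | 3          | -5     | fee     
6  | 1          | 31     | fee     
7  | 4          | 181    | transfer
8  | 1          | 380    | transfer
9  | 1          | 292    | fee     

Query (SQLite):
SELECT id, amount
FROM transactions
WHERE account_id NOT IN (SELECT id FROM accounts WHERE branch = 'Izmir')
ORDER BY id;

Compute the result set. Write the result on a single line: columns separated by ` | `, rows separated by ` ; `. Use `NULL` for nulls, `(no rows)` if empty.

4 | 230 ; 5 | -5 ; 6 | 31 ; 8 | 380 ; 9 | 292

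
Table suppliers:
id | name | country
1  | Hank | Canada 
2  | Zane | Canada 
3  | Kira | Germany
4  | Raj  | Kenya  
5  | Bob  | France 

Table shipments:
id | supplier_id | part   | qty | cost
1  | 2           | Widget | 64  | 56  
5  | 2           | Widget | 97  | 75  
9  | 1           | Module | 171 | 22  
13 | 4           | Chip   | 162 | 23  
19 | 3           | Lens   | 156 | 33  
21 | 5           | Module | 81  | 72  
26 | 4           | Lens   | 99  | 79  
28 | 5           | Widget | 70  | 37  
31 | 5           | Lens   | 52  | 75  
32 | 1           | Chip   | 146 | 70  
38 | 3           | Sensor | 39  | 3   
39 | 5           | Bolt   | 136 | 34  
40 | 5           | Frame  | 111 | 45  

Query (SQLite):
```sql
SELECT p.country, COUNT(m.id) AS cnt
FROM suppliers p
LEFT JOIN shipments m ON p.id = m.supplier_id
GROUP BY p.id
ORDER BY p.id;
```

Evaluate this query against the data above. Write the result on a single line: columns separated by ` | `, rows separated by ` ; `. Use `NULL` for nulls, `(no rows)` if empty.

LEFT JOIN keeps every suppliers row; unmatched ones get NULL for shipments columns.
Group by suppliers.id and compute COUNT(m.id). COUNT(col) of an all-NULL group is 0.
  1: ids {9, 32} → COUNT(m.id)=2
  2: ids {1, 5} → COUNT(m.id)=2
  3: ids {19, 38} → COUNT(m.id)=2
  4: ids {13, 26} → COUNT(m.id)=2
  5: ids {21, 28, 31, 39, 40} → COUNT(m.id)=5

Canada | 2 ; Canada | 2 ; Germany | 2 ; Kenya | 2 ; France | 5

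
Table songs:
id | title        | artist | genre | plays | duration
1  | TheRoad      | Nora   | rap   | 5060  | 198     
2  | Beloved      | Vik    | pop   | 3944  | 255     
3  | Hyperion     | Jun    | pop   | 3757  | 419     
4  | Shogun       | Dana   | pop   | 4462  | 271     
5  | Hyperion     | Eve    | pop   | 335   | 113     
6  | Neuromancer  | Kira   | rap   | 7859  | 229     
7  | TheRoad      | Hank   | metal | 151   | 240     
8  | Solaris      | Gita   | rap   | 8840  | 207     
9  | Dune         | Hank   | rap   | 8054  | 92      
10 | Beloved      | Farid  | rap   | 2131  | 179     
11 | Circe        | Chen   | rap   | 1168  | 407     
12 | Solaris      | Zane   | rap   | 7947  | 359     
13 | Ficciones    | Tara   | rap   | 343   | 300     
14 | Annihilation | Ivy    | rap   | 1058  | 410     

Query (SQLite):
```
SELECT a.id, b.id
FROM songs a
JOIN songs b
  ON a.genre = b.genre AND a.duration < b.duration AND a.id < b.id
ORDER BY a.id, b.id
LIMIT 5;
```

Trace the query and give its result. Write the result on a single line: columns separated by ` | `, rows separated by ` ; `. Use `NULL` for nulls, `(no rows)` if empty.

Pairs (a,b) with same genre, a.duration < b.duration, a.id < b.id.
genre groups: metal:{7} pop:{2,3,4,5} rap:{1,6,8,9,10,11,12,13,14}
Ordered by (a.id, b.id); first 5.

1 | 6 ; 1 | 8 ; 1 | 11 ; 1 | 12 ; 1 | 13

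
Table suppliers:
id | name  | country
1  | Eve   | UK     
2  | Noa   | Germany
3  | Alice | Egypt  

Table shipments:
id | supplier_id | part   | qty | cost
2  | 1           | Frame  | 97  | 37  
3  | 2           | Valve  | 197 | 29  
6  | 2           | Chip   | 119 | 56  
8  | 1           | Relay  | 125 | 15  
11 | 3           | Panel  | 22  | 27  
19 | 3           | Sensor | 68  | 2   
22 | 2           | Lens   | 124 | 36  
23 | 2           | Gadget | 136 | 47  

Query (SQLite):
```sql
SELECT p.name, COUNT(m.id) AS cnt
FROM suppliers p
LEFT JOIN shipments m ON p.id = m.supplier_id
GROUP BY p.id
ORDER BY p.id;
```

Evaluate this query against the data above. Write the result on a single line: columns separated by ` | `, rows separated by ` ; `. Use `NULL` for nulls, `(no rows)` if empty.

LEFT JOIN keeps every suppliers row; unmatched ones get NULL for shipments columns.
Group by suppliers.id and compute COUNT(m.id). COUNT(col) of an all-NULL group is 0.
  1: ids {2, 8} → COUNT(m.id)=2
  2: ids {3, 6, 22, 23} → COUNT(m.id)=4
  3: ids {11, 19} → COUNT(m.id)=2

Eve | 2 ; Noa | 4 ; Alice | 2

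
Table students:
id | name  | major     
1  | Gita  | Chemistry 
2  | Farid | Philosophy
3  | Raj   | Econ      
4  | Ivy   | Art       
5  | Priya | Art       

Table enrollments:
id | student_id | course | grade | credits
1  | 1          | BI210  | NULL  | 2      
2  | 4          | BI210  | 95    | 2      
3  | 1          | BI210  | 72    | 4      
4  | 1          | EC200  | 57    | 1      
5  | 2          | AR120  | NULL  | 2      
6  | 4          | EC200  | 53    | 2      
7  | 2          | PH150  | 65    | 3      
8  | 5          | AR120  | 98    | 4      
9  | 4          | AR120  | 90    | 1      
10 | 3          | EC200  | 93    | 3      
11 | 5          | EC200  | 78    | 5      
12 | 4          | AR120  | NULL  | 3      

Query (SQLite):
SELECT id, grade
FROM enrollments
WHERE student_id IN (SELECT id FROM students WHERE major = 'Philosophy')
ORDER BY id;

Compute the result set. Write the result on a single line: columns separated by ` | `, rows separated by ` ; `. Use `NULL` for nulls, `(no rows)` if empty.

Inner query: students.id where major = 'Philosophy'.
Outer: keep enrollments rows whose student_id is in that set.
Inner query → {2}

5 | NULL ; 7 | 65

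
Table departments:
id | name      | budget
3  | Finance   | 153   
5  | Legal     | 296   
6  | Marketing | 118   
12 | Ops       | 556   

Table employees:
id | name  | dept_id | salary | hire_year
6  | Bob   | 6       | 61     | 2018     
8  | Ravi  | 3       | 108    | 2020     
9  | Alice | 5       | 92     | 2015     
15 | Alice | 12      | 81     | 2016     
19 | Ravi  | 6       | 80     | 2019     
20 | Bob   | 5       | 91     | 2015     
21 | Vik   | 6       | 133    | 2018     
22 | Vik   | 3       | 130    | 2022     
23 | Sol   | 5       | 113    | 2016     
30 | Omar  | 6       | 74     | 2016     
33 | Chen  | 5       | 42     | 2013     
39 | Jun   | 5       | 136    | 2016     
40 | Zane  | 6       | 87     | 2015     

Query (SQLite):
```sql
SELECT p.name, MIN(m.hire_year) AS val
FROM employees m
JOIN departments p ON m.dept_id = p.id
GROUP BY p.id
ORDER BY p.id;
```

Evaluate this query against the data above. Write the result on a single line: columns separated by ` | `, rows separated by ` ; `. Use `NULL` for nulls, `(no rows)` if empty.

Join each employees row to its departments via dept_id.
Group joined rows by departments.id; compute MIN(m.hire_year) per group.
  3: ids {8, 22} → MIN(m.hire_year)=2020
  5: ids {9, 20, 23, 33, 39} → MIN(m.hire_year)=2013
  6: ids {6, 19, 21, 30, 40} → MIN(m.hire_year)=2015
  12: ids {15} → MIN(m.hire_year)=2016

Finance | 2020 ; Legal | 2013 ; Marketing | 2015 ; Ops | 2016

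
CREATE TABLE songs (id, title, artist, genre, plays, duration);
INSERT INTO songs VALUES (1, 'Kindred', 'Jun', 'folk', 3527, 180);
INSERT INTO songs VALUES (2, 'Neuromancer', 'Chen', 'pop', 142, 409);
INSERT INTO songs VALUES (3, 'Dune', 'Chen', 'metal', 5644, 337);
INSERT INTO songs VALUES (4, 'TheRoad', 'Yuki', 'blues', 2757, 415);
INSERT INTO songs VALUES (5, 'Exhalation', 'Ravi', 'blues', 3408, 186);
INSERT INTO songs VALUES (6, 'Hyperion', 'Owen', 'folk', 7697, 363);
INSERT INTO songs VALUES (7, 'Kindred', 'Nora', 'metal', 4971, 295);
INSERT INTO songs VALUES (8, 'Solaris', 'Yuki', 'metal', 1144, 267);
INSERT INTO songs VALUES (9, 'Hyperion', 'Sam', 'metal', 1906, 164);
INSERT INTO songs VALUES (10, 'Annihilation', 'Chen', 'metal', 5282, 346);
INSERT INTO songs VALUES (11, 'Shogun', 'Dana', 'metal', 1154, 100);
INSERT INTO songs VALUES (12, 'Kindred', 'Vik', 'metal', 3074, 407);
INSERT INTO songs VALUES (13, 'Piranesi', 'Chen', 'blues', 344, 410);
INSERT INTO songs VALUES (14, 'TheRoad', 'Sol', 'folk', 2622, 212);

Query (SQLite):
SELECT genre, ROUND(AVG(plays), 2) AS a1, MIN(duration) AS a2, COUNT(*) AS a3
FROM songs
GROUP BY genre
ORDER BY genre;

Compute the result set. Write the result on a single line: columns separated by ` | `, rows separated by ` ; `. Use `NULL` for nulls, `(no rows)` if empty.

Group songs by genre.
Per group compute: ROUND(AVG(plays), 2), MIN(duration), COUNT(*).
  blues: ids {4, 5, 13} → ROUND(AVG(plays), 2)=2169.67, MIN(duration)=186, COUNT(*)=3
  folk: ids {1, 6, 14} → ROUND(AVG(plays), 2)=4615.33, MIN(duration)=180, COUNT(*)=3
  metal: ids {3, 7, 8, 9, 10, 11, 12} → ROUND(AVG(plays), 2)=3310.71, MIN(duration)=100, COUNT(*)=7
  pop: ids {2} → ROUND(AVG(plays), 2)=142, MIN(duration)=409, COUNT(*)=1

blues | 2169.67 | 186 | 3 ; folk | 4615.33 | 180 | 3 ; metal | 3310.71 | 100 | 7 ; pop | 142 | 409 | 1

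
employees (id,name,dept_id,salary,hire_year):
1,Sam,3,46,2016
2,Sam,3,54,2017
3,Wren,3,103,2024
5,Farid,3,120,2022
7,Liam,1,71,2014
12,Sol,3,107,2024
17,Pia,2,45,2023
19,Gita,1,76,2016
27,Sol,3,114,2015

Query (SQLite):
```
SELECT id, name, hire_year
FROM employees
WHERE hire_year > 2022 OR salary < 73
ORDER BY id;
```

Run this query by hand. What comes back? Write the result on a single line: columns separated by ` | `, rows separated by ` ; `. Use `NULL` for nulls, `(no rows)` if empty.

1 | Sam | 2016 ; 2 | Sam | 2017 ; 3 | Wren | 2024 ; 7 | Liam | 2014 ; 12 | Sol | 2024 ; 17 | Pia | 2023

hire_year > 2022: ids {3, 12, 17}
salary < 73: ids {1, 2, 7, 17}
Combine with OR.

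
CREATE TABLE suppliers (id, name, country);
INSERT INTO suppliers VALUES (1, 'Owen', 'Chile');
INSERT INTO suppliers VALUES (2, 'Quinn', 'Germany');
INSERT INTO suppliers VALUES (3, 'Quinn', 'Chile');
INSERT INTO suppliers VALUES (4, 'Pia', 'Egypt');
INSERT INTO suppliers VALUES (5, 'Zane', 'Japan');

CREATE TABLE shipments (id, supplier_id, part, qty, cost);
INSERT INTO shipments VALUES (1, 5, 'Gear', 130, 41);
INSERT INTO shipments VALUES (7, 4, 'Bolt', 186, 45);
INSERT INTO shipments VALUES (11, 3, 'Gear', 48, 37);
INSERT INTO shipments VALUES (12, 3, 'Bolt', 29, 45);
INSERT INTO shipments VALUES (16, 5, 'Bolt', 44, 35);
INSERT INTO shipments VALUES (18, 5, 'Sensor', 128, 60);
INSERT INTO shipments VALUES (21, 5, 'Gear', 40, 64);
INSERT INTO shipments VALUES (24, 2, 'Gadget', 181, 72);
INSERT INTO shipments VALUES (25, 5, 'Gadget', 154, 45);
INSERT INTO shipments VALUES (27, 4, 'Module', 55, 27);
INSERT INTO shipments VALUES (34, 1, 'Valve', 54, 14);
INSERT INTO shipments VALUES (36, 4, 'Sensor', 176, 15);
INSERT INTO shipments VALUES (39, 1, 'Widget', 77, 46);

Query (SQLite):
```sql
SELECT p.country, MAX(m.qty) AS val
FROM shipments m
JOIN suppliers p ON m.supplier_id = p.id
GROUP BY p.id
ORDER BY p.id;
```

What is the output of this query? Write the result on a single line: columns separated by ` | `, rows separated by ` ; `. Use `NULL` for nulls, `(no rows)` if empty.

Chile | 77 ; Germany | 181 ; Chile | 48 ; Egypt | 186 ; Japan | 154

Join each shipments row to its suppliers via supplier_id.
Group joined rows by suppliers.id; compute MAX(m.qty) per group.
  1: ids {34, 39} → MAX(m.qty)=77
  2: ids {24} → MAX(m.qty)=181
  3: ids {11, 12} → MAX(m.qty)=48
  4: ids {7, 27, 36} → MAX(m.qty)=186
  5: ids {1, 16, 18, 21, 25} → MAX(m.qty)=154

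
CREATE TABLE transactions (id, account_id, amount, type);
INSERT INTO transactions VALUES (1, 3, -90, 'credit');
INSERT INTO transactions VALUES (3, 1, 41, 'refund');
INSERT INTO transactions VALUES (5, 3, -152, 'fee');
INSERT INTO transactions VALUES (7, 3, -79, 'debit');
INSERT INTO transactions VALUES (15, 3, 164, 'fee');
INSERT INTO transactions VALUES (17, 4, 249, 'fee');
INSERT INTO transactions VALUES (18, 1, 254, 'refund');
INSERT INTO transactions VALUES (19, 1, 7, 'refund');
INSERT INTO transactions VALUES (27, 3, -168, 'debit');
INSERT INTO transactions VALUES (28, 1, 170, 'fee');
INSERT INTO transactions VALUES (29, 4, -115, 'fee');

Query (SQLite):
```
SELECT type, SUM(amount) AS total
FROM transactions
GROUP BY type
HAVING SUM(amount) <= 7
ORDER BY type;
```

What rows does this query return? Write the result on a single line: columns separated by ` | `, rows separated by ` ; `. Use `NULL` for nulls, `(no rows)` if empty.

Partition transactions by type; compute SUM(amount) within each group.
HAVING: keep groups where SUM(amount) <= 7.
  credit: ids {1} → SUM(amount)=-90
  debit: ids {7, 27} → SUM(amount)=-247
  fee: ids {5, 15, 17, 28, 29} → SUM(amount)=316
  refund: ids {3, 18, 19} → SUM(amount)=302

credit | -90 ; debit | -247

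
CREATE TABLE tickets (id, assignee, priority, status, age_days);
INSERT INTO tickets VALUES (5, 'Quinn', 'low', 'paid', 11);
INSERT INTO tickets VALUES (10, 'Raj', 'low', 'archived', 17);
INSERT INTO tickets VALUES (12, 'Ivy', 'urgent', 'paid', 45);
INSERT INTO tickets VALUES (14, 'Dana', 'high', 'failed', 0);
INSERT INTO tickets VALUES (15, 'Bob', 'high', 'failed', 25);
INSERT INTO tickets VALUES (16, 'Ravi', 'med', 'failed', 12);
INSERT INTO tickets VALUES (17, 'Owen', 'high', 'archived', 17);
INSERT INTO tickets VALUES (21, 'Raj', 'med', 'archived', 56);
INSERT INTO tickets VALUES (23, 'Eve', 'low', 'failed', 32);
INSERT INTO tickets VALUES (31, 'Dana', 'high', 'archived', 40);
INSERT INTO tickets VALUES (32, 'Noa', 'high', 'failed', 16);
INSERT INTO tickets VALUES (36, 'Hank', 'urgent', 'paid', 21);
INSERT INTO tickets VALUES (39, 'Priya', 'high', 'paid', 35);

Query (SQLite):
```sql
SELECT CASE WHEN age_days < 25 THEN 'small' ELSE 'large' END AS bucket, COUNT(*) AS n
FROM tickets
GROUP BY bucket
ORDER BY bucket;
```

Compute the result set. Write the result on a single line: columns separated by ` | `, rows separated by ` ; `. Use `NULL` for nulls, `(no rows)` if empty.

large | 6 ; small | 7

Bucket rows by age_days < 25 → 'small' else 'large'; count each bucket.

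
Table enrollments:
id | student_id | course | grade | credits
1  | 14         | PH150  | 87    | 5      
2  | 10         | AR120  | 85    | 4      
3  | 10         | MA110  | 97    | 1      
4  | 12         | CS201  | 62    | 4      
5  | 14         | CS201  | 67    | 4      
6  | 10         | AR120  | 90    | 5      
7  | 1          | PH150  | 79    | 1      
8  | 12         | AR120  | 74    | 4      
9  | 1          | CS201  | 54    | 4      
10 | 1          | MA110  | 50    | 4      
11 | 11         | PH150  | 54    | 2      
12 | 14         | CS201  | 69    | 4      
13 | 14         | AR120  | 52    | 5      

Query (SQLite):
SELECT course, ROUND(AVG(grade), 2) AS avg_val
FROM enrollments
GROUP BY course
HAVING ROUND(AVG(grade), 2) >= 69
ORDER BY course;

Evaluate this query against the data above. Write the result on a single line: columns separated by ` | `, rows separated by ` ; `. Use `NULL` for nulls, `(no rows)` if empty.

Partition enrollments by course; compute ROUND(AVG(grade), 2) within each group.
HAVING: keep groups where ROUND(AVG(grade), 2) >= 69.
  AR120: ids {2, 6, 8, 13} → ROUND(AVG(grade), 2)=75.25
  CS201: ids {4, 5, 9, 12} → ROUND(AVG(grade), 2)=63
  MA110: ids {3, 10} → ROUND(AVG(grade), 2)=73.5
  PH150: ids {1, 7, 11} → ROUND(AVG(grade), 2)=73.33

AR120 | 75.25 ; MA110 | 73.5 ; PH150 | 73.33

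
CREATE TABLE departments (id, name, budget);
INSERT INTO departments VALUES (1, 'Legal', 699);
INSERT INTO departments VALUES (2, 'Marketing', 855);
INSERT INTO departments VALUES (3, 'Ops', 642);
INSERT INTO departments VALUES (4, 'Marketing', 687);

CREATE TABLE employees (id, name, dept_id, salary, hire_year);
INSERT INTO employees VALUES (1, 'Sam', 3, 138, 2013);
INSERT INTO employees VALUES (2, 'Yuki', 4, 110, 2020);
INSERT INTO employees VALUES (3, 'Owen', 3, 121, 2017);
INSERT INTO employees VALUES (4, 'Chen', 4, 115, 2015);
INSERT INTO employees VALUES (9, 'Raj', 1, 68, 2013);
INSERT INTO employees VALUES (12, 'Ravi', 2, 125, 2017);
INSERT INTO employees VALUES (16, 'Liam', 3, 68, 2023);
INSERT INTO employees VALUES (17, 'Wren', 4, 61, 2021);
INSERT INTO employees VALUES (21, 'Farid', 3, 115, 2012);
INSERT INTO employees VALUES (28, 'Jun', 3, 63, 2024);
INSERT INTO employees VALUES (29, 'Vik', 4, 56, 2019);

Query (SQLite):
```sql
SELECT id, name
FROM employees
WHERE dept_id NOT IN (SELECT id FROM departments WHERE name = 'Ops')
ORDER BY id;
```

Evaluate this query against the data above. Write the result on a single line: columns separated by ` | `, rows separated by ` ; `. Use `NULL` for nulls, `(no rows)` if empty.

2 | Yuki ; 4 | Chen ; 9 | Raj ; 12 | Ravi ; 17 | Wren ; 29 | Vik

Inner query: departments.id where name = 'Ops'.
Outer: keep employees rows whose dept_id is not in that set.
Inner query → {3}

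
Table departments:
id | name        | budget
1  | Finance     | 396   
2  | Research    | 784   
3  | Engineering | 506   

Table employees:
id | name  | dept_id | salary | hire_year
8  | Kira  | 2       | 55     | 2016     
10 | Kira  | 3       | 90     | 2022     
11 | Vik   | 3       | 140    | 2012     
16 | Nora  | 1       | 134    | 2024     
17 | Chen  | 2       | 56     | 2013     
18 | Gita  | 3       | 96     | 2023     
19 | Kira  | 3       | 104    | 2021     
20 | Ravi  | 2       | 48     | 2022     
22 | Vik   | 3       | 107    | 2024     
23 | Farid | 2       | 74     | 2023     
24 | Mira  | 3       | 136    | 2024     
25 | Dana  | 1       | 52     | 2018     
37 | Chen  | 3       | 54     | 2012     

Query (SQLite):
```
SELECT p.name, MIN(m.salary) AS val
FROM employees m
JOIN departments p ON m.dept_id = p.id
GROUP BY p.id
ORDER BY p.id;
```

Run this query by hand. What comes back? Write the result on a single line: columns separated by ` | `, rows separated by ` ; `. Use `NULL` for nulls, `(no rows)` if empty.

Join each employees row to its departments via dept_id.
Group joined rows by departments.id; compute MIN(m.salary) per group.
  1: ids {16, 25} → MIN(m.salary)=52
  2: ids {8, 17, 20, 23} → MIN(m.salary)=48
  3: ids {10, 11, 18, 19, 22, 24, 37} → MIN(m.salary)=54

Finance | 52 ; Research | 48 ; Engineering | 54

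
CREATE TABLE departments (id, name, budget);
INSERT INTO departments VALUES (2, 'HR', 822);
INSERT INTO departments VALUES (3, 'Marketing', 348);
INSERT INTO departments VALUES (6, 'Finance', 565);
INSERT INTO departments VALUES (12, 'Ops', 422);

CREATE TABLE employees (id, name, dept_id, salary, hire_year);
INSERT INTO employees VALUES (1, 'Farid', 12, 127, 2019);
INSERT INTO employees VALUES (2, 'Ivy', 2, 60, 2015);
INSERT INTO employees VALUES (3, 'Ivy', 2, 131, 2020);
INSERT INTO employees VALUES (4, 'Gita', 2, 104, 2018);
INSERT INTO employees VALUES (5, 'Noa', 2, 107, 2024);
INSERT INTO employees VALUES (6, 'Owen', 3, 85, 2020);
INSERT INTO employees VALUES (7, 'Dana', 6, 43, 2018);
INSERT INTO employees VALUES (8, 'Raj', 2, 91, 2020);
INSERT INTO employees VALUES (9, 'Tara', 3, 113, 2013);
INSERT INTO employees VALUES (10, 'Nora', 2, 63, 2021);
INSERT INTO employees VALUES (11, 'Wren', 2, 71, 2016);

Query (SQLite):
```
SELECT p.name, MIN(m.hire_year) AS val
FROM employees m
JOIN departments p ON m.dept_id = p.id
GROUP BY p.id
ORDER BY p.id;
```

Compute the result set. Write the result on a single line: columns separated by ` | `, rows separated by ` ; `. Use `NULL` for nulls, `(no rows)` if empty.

Join each employees row to its departments via dept_id.
Group joined rows by departments.id; compute MIN(m.hire_year) per group.
  2: ids {2, 3, 4, 5, 8, 10, 11} → MIN(m.hire_year)=2015
  3: ids {6, 9} → MIN(m.hire_year)=2013
  6: ids {7} → MIN(m.hire_year)=2018
  12: ids {1} → MIN(m.hire_year)=2019

HR | 2015 ; Marketing | 2013 ; Finance | 2018 ; Ops | 2019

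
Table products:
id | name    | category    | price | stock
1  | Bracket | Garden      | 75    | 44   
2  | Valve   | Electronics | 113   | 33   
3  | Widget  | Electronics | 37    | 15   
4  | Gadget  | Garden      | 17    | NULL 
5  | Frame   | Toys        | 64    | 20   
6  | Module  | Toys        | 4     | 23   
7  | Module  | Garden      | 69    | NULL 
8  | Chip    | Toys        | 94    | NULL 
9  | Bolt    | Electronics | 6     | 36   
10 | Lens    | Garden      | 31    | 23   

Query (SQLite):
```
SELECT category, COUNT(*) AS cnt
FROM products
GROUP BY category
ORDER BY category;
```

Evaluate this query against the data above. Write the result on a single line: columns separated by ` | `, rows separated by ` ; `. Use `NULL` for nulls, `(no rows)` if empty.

Partition products by category; compute COUNT(*) within each group.
  Electronics: ids {2, 3, 9} → COUNT(*)=3
  Garden: ids {1, 4, 7, 10} → COUNT(*)=4
  Toys: ids {5, 6, 8} → COUNT(*)=3

Electronics | 3 ; Garden | 4 ; Toys | 3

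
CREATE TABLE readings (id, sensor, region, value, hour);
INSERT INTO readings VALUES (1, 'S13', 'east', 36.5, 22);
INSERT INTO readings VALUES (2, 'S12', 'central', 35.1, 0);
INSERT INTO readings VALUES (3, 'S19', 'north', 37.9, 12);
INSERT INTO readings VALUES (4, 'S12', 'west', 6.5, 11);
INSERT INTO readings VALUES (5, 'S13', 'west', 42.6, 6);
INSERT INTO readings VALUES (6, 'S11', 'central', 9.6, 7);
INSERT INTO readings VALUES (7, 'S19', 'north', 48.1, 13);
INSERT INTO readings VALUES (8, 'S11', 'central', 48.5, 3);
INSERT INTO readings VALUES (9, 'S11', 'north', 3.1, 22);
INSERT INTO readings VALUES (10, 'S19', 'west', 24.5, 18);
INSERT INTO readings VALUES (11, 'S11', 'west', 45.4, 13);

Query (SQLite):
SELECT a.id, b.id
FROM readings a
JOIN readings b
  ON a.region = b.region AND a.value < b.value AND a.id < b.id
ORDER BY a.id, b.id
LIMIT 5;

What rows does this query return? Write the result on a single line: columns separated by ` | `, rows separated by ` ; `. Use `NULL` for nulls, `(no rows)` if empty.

2 | 8 ; 3 | 7 ; 4 | 5 ; 4 | 10 ; 4 | 11

Pairs (a,b) with same region, a.value < b.value, a.id < b.id.
region groups: central:{2,6,8} east:{1} north:{3,7,9} west:{4,5,10,11}
Ordered by (a.id, b.id); first 5.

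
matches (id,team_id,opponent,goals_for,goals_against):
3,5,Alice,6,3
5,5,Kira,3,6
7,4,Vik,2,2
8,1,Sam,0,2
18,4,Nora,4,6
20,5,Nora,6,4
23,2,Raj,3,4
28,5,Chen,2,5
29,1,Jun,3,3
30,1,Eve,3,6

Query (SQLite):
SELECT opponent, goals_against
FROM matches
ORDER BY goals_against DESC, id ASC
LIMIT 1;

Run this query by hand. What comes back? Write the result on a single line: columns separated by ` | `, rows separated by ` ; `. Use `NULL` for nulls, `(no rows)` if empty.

Sort by goals_against desc, tiebreak id asc: (6, id=5), (6, id=18), (6, id=30), (5, id=28) …. Take first 1.

Kira | 6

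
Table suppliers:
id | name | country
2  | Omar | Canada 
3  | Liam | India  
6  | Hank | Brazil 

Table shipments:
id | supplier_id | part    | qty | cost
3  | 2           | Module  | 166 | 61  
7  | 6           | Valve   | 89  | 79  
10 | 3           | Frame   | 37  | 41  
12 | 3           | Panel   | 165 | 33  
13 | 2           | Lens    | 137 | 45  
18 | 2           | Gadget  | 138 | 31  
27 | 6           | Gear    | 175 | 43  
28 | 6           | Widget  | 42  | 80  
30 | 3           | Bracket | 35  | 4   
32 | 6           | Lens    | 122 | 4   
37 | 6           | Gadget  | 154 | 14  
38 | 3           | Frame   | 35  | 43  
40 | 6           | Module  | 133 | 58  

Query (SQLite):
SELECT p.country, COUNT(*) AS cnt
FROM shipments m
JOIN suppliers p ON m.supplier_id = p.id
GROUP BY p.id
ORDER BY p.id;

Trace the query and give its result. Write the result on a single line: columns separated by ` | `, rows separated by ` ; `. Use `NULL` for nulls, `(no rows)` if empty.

Join each shipments row to its suppliers via supplier_id.
Group joined rows by suppliers.id; compute COUNT(*) per group.
  2: ids {3, 13, 18} → COUNT(*)=3
  3: ids {10, 12, 30, 38} → COUNT(*)=4
  6: ids {7, 27, 28, 32, 37, 40} → COUNT(*)=6

Canada | 3 ; India | 4 ; Brazil | 6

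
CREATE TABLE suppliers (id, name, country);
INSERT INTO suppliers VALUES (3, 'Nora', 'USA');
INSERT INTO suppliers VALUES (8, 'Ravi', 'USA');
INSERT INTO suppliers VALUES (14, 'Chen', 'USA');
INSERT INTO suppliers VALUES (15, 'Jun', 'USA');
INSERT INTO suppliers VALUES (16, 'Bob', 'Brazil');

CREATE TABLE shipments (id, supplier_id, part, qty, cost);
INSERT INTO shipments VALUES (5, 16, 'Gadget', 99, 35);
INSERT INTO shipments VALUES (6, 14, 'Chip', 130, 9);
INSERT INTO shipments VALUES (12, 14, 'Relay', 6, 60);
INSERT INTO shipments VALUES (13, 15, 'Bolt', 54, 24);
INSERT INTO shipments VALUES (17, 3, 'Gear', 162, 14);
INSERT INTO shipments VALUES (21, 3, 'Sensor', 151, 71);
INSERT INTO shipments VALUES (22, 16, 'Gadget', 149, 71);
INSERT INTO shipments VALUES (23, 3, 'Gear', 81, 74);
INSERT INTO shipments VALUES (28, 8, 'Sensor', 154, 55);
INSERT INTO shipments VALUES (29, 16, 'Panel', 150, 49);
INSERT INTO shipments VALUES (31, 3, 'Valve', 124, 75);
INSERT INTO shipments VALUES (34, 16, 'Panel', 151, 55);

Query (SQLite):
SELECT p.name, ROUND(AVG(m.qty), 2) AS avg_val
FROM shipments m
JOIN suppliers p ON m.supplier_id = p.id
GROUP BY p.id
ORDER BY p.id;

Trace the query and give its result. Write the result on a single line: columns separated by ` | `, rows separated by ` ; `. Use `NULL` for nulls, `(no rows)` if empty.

Nora | 129.5 ; Ravi | 154 ; Chen | 68 ; Jun | 54 ; Bob | 137.25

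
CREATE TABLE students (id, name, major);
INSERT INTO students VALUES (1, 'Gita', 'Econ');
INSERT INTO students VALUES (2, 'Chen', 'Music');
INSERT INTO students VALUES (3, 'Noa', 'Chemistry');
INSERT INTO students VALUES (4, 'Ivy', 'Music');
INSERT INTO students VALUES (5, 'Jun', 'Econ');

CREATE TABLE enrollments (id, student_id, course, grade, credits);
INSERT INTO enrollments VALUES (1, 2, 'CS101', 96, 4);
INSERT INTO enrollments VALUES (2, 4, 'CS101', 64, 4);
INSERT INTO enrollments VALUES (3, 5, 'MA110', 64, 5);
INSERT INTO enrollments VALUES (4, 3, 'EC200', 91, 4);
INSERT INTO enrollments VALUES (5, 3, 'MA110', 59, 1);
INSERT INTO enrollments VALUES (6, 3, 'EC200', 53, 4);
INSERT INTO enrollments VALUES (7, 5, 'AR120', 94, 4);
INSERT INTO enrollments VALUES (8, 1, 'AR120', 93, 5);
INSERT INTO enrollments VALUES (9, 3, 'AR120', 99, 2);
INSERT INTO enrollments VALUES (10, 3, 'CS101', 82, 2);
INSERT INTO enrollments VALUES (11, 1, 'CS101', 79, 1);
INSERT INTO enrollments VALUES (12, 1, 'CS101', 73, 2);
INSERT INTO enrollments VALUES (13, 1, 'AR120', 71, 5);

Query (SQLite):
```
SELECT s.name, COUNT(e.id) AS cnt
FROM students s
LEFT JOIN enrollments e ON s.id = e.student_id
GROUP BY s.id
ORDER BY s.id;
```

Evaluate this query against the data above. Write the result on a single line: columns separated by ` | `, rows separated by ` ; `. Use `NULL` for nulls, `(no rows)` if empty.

Gita | 4 ; Chen | 1 ; Noa | 5 ; Ivy | 1 ; Jun | 2

LEFT JOIN keeps every students row; unmatched ones get NULL for enrollments columns.
Group by students.id and compute COUNT(e.id). COUNT(col) of an all-NULL group is 0.
  1: ids {8, 11, 12, 13} → COUNT(e.id)=4
  2: ids {1} → COUNT(e.id)=1
  3: ids {4, 5, 6, 9, 10} → COUNT(e.id)=5
  4: ids {2} → COUNT(e.id)=1
  5: ids {3, 7} → COUNT(e.id)=2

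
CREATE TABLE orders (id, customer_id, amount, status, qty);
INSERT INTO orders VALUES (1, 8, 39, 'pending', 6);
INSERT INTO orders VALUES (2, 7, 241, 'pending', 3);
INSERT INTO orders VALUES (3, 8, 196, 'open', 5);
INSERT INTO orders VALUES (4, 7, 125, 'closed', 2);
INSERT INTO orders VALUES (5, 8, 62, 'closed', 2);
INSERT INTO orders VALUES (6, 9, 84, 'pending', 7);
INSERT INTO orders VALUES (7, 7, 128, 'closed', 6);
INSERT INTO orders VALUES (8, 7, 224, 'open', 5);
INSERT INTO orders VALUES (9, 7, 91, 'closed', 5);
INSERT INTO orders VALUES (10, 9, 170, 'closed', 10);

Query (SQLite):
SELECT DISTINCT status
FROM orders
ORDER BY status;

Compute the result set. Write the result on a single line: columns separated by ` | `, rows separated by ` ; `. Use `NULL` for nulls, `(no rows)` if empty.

closed ; open ; pending

Collect distinct status values from orders.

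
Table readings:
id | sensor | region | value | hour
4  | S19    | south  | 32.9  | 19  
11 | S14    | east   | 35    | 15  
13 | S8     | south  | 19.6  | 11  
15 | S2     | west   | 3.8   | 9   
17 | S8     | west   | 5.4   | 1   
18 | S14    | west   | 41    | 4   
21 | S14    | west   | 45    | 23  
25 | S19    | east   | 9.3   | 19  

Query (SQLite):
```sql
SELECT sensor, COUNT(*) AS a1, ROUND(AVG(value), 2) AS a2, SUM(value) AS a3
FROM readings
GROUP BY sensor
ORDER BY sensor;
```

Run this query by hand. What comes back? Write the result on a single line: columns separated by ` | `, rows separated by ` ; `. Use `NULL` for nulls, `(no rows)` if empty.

Group readings by sensor.
Per group compute: COUNT(*), ROUND(AVG(value), 2), SUM(value).
  S14: ids {11, 18, 21} → COUNT(*)=3, ROUND(AVG(value), 2)=40.33, SUM(value)=121
  S19: ids {4, 25} → COUNT(*)=2, ROUND(AVG(value), 2)=21.1, SUM(value)=42.2
  S2: ids {15} → COUNT(*)=1, ROUND(AVG(value), 2)=3.8, SUM(value)=3.8
  S8: ids {13, 17} → COUNT(*)=2, ROUND(AVG(value), 2)=12.5, SUM(value)=25

S14 | 3 | 40.33 | 121 ; S19 | 2 | 21.1 | 42.2 ; S2 | 1 | 3.8 | 3.8 ; S8 | 2 | 12.5 | 25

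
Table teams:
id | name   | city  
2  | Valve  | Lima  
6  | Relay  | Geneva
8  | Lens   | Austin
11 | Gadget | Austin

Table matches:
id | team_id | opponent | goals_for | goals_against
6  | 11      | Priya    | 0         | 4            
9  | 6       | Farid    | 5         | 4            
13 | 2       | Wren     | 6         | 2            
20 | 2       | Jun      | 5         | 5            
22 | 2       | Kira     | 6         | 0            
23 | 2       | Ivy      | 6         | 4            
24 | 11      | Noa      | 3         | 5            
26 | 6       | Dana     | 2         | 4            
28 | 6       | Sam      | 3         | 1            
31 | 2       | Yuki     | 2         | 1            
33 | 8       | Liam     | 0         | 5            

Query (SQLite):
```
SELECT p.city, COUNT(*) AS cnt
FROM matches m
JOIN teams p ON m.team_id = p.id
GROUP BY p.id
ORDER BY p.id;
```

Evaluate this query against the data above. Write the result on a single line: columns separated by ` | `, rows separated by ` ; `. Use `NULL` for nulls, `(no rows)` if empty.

Join each matches row to its teams via team_id.
Group joined rows by teams.id; compute COUNT(*) per group.
  2: ids {13, 20, 22, 23, 31} → COUNT(*)=5
  6: ids {9, 26, 28} → COUNT(*)=3
  8: ids {33} → COUNT(*)=1
  11: ids {6, 24} → COUNT(*)=2

Lima | 5 ; Geneva | 3 ; Austin | 1 ; Austin | 2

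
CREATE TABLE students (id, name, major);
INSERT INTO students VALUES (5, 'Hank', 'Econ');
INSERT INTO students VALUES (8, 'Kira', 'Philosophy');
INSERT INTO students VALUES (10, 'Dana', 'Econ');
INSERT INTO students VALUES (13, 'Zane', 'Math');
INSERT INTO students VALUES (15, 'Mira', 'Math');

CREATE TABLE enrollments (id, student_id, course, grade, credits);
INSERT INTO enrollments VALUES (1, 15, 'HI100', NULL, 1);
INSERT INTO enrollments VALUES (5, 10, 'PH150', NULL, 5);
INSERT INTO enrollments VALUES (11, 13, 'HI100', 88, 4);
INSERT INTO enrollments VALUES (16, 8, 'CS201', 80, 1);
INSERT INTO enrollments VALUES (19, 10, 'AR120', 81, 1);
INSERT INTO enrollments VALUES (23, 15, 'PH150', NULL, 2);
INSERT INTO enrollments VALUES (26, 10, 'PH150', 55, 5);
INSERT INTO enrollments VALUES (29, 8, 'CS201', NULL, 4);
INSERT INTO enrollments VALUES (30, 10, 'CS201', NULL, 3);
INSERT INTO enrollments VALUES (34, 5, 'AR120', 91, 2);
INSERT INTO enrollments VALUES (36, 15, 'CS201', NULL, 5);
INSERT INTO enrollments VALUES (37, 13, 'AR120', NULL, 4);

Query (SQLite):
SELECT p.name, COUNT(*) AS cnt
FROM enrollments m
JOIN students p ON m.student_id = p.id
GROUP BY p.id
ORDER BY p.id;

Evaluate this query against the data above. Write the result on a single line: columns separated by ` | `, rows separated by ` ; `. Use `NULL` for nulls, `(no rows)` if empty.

Hank | 1 ; Kira | 2 ; Dana | 4 ; Zane | 2 ; Mira | 3

Join each enrollments row to its students via student_id.
Group joined rows by students.id; compute COUNT(*) per group.
  5: ids {34} → COUNT(*)=1
  8: ids {16, 29} → COUNT(*)=2
  10: ids {5, 19, 26, 30} → COUNT(*)=4
  13: ids {11, 37} → COUNT(*)=2
  15: ids {1, 23, 36} → COUNT(*)=3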